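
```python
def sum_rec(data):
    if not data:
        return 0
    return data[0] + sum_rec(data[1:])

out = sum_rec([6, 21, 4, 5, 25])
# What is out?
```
Call trace:
sum_rec(data=[6, 21, 4, 5, 25])
  sum_rec(data=[21, 4, 5, 25])
    sum_rec(data=[4, 5, 25])
      sum_rec(data=[5, 25])
        sum_rec(data=[25])
          sum_rec(data=[])
          -> return 0
        -> return 25
      -> return 30
    -> return 34
  -> return 55
-> return 61

Final answer: 61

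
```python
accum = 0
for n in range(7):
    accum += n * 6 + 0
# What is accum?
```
Trace:
  accum=0
  accum=0, n=0
  accum=6, n=1
  accum=18, n=2
  accum=36, n=3
  accum=60, n=4
  accum=90, n=5
  accum=126, n=6

Final answer: 126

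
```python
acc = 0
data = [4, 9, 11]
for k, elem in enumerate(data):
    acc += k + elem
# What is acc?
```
Trace:
  acc=0
  acc=4, k=0, elem=4
  acc=14, k=1, elem=9
  acc=27, k=2, elem=11

Final answer: 27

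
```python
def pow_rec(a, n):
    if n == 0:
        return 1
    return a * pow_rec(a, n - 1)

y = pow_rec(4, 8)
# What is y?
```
Call trace:
pow_rec(a=4, n=8)
  pow_rec(a=4, n=7)
    pow_rec(a=4, n=6)
      pow_rec(a=4, n=5)
        pow_rec(a=4, n=4)
          pow_rec(a=4, n=3)
            pow_rec(a=4, n=2)
              pow_rec(a=4, n=1)
                pow_rec(a=4, n=0)
                -> return 1
              -> return 4
            -> return 16
          -> return 64
        -> return 256
      -> return 1024
    -> return 4096
  -> return 16384
-> return 65536

Final answer: 65536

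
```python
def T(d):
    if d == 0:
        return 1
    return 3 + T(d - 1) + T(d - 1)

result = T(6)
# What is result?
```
Call trace (a repeated sub-call is expanded the first time; later identical calls just restate its return value):
T(d=6)
  T(d=5)
    T(d=4)
      T(d=3)
        T(d=2)
          T(d=1)
            T(d=0)
            -> return 1
            T(d=0)
            -> return 1
          -> return 5
          T(d=1) -> return 5  (same call as traced above)
        -> return 13
        T(d=2) -> return 13  (same call as traced above)
      -> return 29
      T(d=3) -> return 29  (same call as traced above)
    -> return 61
    T(d=4) -> return 61  (same call as traced above)
  -> return 125
  T(d=5) -> return 125  (same call as traced above)
-> return 253

Final answer: 253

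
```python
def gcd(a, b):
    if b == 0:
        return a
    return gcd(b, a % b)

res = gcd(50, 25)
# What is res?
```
Call trace:
gcd(a=50, b=25)
  gcd(a=25, b=0)
  -> return 25
-> return 25

Final answer: 25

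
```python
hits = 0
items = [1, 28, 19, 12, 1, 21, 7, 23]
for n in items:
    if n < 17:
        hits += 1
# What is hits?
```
Trace:
  hits=0
  hits=1, n=1
  hits=1, n=28
  hits=1, n=19
  hits=2, n=12
  hits=3, n=1
  hits=3, n=21
  hits=4, n=7
  hits=4, n=23

Final answer: 4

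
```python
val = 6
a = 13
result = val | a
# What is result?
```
Trace:
  val=6
  val=6, a=13
  val=6, a=13, result=15

Final answer: 15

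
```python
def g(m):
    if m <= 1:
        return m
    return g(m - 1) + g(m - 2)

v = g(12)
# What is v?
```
Call trace (a repeated sub-call is expanded the first time; later identical calls just restate its return value):
g(m=12)
  g(m=11)
    g(m=10)
      g(m=9)
        g(m=8)
          g(m=7)
            g(m=6)
              g(m=5)
                g(m=4)
                  g(m=3)
                    g(m=2)
                      g(m=1)
                      -> return 1
                      g(m=0)
                      -> return 0
                    -> return 1
                    g(m=1)
                    -> return 1
                  -> return 2
                  g(m=2) -> return 1  (same call as traced above)
                -> return 3
                g(m=3) -> return 2  (same call as traced above)
              -> return 5
              g(m=4) -> return 3  (same call as traced above)
            -> return 8
            g(m=5) -> return 5  (same call as traced above)
          -> return 13
          g(m=6) -> return 8  (same call as traced above)
        -> return 21
        g(m=7) -> return 13  (same call as traced above)
      -> return 34
      g(m=8) -> return 21  (same call as traced above)
    -> return 55
    g(m=9) -> return 34  (same call as traced above)
  -> return 89
  g(m=10) -> return 55  (same call as traced above)
-> return 144

Final answer: 144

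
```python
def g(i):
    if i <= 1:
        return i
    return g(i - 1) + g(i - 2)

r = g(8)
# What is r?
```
Call trace (a repeated sub-call is expanded the first time; later identical calls just restate its return value):
g(i=8)
  g(i=7)
    g(i=6)
      g(i=5)
        g(i=4)
          g(i=3)
            g(i=2)
              g(i=1)
              -> return 1
              g(i=0)
              -> return 0
            -> return 1
            g(i=1)
            -> return 1
          -> return 2
          g(i=2) -> return 1  (same call as traced above)
        -> return 3
        g(i=3) -> return 2  (same call as traced above)
      -> return 5
      g(i=4) -> return 3  (same call as traced above)
    -> return 8
    g(i=5) -> return 5  (same call as traced above)
  -> return 13
  g(i=6) -> return 8  (same call as traced above)
-> return 21

Final answer: 21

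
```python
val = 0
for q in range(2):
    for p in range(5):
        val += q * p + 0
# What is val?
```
Trace:
  val=0
  val=0, q=0, p=0
  val=0, q=0, p=1
  val=0, q=0, p=2
  val=0, q=0, p=3
  val=0, q=0, p=4
  val=0, q=1, p=0
  val=1, q=1, p=1
  val=3, q=1, p=2
  val=6, q=1, p=3
  val=10, q=1, p=4

Final answer: 10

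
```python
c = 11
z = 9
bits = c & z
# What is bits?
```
Trace:
  c=11
  c=11, z=9
  c=11, z=9, bits=9

Final answer: 9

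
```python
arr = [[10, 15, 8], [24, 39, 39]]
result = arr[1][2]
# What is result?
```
Trace:
  arr=[[10, 15, 8], [24, 39, 39]]
  arr=[[10, 15, 8], [24, 39, 39]], result=39

Final answer: 39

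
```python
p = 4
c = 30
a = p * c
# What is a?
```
Trace:
  p=4
  p=4, c=30
  p=4, c=30, a=120

Final answer: 120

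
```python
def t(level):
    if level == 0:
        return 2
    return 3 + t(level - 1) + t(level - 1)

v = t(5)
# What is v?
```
Call trace (a repeated sub-call is expanded the first time; later identical calls just restate its return value):
t(level=5)
  t(level=4)
    t(level=3)
      t(level=2)
        t(level=1)
          t(level=0)
          -> return 2
          t(level=0)
          -> return 2
        -> return 7
        t(level=1) -> return 7  (same call as traced above)
      -> return 17
      t(level=2) -> return 17  (same call as traced above)
    -> return 37
    t(level=3) -> return 37  (same call as traced above)
  -> return 77
  t(level=4) -> return 77  (same call as traced above)
-> return 157

Final answer: 157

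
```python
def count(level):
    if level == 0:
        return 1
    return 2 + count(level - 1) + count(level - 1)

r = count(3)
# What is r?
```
Call trace (a repeated sub-call is expanded the first time; later identical calls just restate its return value):
count(level=3)
  count(level=2)
    count(level=1)
      count(level=0)
      -> return 1
      count(level=0)
      -> return 1
    -> return 4
    count(level=1) -> return 4  (same call as traced above)
  -> return 10
  count(level=2) -> return 10  (same call as traced above)
-> return 22

Final answer: 22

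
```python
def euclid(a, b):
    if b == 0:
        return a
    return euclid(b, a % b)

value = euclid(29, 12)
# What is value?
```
Call trace:
euclid(a=29, b=12)
  euclid(a=12, b=5)
    euclid(a=5, b=2)
      euclid(a=2, b=1)
        euclid(a=1, b=0)
        -> return 1
      -> return 1
    -> return 1
  -> return 1
-> return 1

Final answer: 1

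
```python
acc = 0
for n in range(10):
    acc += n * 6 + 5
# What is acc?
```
Trace:
  acc=0
  acc=5, n=0
  acc=16, n=1
  acc=33, n=2
  acc=56, n=3
  acc=85, n=4
  acc=120, n=5
  acc=161, n=6
  acc=208, n=7
  acc=261, n=8
  acc=320, n=9

Final answer: 320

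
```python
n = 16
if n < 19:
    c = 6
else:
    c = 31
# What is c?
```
Trace:
  n=16
  n=16, c=6

Final answer: 6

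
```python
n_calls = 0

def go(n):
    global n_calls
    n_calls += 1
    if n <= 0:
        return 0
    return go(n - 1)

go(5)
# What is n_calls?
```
Call trace:
go(n=5)
  go(n=4)
    go(n=3)
      go(n=2)
        go(n=1)
          go(n=0)
          -> return 0
        -> return 0
      -> return 0
    -> return 0
  -> return 0
-> return 0

n_calls is incremented once per call. go is entered once for each n = 5, 4, 3, 2, 1, 0 (the n <= 0 call returns without recursing), i.e. 5 + 1 calls.
n_calls = 6

Final answer: 6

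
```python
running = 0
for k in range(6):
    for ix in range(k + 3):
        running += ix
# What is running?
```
Trace:
  running=0
  running=0, k=0, ix=0
  running=1, k=0, ix=1
  running=3, k=0, ix=2
  running=3, k=1, ix=0
  running=4, k=1, ix=1
  running=6, k=1, ix=2
  running=9, k=1, ix=3
  running=9, k=2, ix=0
  running=10, k=2, ix=1
  running=12, k=2, ix=2
  running=15, k=2, ix=3
  running=19, k=2, ix=4
  running=19, k=3, ix=0
  running=20, k=3, ix=1
  running=22, k=3, ix=2
  running=25, k=3, ix=3
  running=29, k=3, ix=4
  running=34, k=3, ix=5
  running=34, k=4, ix=0
  running=35, k=4, ix=1
  running=37, k=4, ix=2
  running=40, k=4, ix=3
  running=44, k=4, ix=4
  running=49, k=4, ix=5
  running=55, k=4, ix=6
  running=55, k=5, ix=0
  running=56, k=5, ix=1
  running=58, k=5, ix=2
  running=61, k=5, ix=3
  running=65, k=5, ix=4
  running=70, k=5, ix=5
  running=76, k=5, ix=6
  running=83, k=5, ix=7

Final answer: 83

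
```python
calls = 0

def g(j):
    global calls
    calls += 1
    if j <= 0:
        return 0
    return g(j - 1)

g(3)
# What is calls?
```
Call trace:
g(j=3)
  g(j=2)
    g(j=1)
      g(j=0)
      -> return 0
    -> return 0
  -> return 0
-> return 0

calls is incremented once per call. g is entered once for each j = 3, 2, 1, 0 (the j <= 0 call returns without recursing), i.e. 3 + 1 calls.
calls = 4

Final answer: 4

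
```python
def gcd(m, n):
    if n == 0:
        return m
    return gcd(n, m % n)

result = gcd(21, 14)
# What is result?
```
Call trace:
gcd(m=21, n=14)
  gcd(m=14, n=7)
    gcd(m=7, n=0)
    -> return 7
  -> return 7
-> return 7

Final answer: 7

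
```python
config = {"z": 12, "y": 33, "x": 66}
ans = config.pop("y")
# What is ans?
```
Trace:
  config={'z': 12, 'y': 33, 'x': 66}
  config={'z': 12, 'x': 66}, ans=33

Final answer: 33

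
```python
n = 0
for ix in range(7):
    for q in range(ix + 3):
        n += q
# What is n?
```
Trace:
  n=0
  n=0, ix=0, q=0
  n=1, ix=0, q=1
  n=3, ix=0, q=2
  n=3, ix=1, q=0
  n=4, ix=1, q=1
  n=6, ix=1, q=2
  n=9, ix=1, q=3
  n=9, ix=2, q=0
  n=10, ix=2, q=1
  n=12, ix=2, q=2
  n=15, ix=2, q=3
  n=19, ix=2, q=4
  n=19, ix=3, q=0
  n=20, ix=3, q=1
  n=22, ix=3, q=2
  n=25, ix=3, q=3
  n=29, ix=3, q=4
  n=34, ix=3, q=5
  n=34, ix=4, q=0
  n=35, ix=4, q=1
  n=37, ix=4, q=2
  n=40, ix=4, q=3
  n=44, ix=4, q=4
  n=49, ix=4, q=5
  n=55, ix=4, q=6
  n=55, ix=5, q=0
  n=56, ix=5, q=1
  n=58, ix=5, q=2
  n=61, ix=5, q=3
  n=65, ix=5, q=4
  n=70, ix=5, q=5
  n=76, ix=5, q=6
  n=83, ix=5, q=7
  n=83, ix=6, q=0
  n=84, ix=6, q=1
  n=86, ix=6, q=2
  n=89, ix=6, q=3
  n=93, ix=6, q=4
  n=98, ix=6, q=5
  n=104, ix=6, q=6
  n=111, ix=6, q=7
  n=119, ix=6, q=8

Final answer: 119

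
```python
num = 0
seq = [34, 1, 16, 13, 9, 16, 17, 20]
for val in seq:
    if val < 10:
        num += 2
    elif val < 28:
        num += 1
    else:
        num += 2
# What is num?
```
Trace:
  num=0
  num=2, val=34
  num=4, val=1
  num=5, val=16
  num=6, val=13
  num=8, val=9
  num=9, val=16
  num=10, val=17
  num=11, val=20

Final answer: 11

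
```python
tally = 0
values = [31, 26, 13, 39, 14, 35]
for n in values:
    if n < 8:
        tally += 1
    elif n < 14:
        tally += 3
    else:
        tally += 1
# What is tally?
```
Trace:
  tally=0
  tally=1, n=31
  tally=2, n=26
  tally=5, n=13
  tally=6, n=39
  tally=7, n=14
  tally=8, n=35

Final answer: 8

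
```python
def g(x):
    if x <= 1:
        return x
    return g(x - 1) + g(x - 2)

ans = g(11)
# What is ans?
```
Call trace (a repeated sub-call is expanded the first time; later identical calls just restate its return value):
g(x=11)
  g(x=10)
    g(x=9)
      g(x=8)
        g(x=7)
          g(x=6)
            g(x=5)
              g(x=4)
                g(x=3)
                  g(x=2)
                    g(x=1)
                    -> return 1
                    g(x=0)
                    -> return 0
                  -> return 1
                  g(x=1)
                  -> return 1
                -> return 2
                g(x=2) -> return 1  (same call as traced above)
              -> return 3
              g(x=3) -> return 2  (same call as traced above)
            -> return 5
            g(x=4) -> return 3  (same call as traced above)
          -> return 8
          g(x=5) -> return 5  (same call as traced above)
        -> return 13
        g(x=6) -> return 8  (same call as traced above)
      -> return 21
      g(x=7) -> return 13  (same call as traced above)
    -> return 34
    g(x=8) -> return 21  (same call as traced above)
  -> return 55
  g(x=9) -> return 34  (same call as traced above)
-> return 89

Final answer: 89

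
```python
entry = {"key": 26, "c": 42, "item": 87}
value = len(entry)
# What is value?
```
Trace:
  entry={'key': 26, 'c': 42, 'item': 87}
  entry={'key': 26, 'c': 42, 'item': 87}, value=3

Final answer: 3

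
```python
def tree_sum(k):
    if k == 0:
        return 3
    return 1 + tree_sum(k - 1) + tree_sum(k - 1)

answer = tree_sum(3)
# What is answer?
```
Call trace (a repeated sub-call is expanded the first time; later identical calls just restate its return value):
tree_sum(k=3)
  tree_sum(k=2)
    tree_sum(k=1)
      tree_sum(k=0)
      -> return 3
      tree_sum(k=0)
      -> return 3
    -> return 7
    tree_sum(k=1) -> return 7  (same call as traced above)
  -> return 15
  tree_sum(k=2) -> return 15  (same call as traced above)
-> return 31

Final answer: 31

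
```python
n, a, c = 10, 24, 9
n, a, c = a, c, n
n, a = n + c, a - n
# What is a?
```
Trace:
  n=10, a=24, c=9
  n=24, a=9, c=10
  n=34, a=-15, c=10

Final answer: -15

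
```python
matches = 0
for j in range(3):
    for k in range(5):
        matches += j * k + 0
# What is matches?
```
Trace:
  matches=0
  matches=0, j=0, k=0
  matches=0, j=0, k=1
  matches=0, j=0, k=2
  matches=0, j=0, k=3
  matches=0, j=0, k=4
  matches=0, j=1, k=0
  matches=1, j=1, k=1
  matches=3, j=1, k=2
  matches=6, j=1, k=3
  matches=10, j=1, k=4
  matches=10, j=2, k=0
  matches=12, j=2, k=1
  matches=16, j=2, k=2
  matches=22, j=2, k=3
  matches=30, j=2, k=4

Final answer: 30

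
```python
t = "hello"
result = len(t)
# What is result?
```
Trace:
  t='hello'
  t='hello', result=5

Final answer: 5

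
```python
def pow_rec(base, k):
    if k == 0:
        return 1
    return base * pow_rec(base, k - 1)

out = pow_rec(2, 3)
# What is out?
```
Call trace:
pow_rec(base=2, k=3)
  pow_rec(base=2, k=2)
    pow_rec(base=2, k=1)
      pow_rec(base=2, k=0)
      -> return 1
    -> return 2
  -> return 4
-> return 8

Final answer: 8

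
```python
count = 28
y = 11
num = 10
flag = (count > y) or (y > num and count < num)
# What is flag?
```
Trace:
  count=28
  count=28, y=11
  count=28, y=11, num=10
  count=28, y=11, num=10, flag=True

Final answer: True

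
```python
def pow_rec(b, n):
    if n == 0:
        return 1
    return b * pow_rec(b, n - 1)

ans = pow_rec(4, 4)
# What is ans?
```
Call trace:
pow_rec(b=4, n=4)
  pow_rec(b=4, n=3)
    pow_rec(b=4, n=2)
      pow_rec(b=4, n=1)
        pow_rec(b=4, n=0)
        -> return 1
      -> return 4
    -> return 16
  -> return 64
-> return 256

Final answer: 256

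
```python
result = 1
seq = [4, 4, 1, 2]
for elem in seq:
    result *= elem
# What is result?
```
Trace:
  result=1
  result=4, elem=4
  result=16, elem=4
  result=16, elem=1
  result=32, elem=2

Final answer: 32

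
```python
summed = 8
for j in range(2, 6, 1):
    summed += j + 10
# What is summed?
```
Trace:
  summed=8
  summed=20, j=2
  summed=33, j=3
  summed=47, j=4
  summed=62, j=5

Final answer: 62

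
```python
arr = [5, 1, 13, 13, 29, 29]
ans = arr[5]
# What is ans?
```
Trace:
  arr=[5, 1, 13, 13, 29, 29]
  arr=[5, 1, 13, 13, 29, 29], ans=29

Final answer: 29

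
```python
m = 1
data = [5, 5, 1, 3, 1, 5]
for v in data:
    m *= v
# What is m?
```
Trace:
  m=1
  m=5, v=5
  m=25, v=5
  m=25, v=1
  m=75, v=3
  m=75, v=1
  m=375, v=5

Final answer: 375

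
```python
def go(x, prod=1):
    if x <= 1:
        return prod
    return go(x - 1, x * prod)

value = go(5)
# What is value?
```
Call trace:
go(x=5, prod=1)
  go(x=4, prod=5)
    go(x=3, prod=20)
      go(x=2, prod=60)
        go(x=1, prod=120)
        -> return 120
      -> return 120
    -> return 120
  -> return 120
-> return 120

Final answer: 120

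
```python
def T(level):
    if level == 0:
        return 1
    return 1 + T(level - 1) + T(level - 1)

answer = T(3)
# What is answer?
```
Call trace (a repeated sub-call is expanded the first time; later identical calls just restate its return value):
T(level=3)
  T(level=2)
    T(level=1)
      T(level=0)
      -> return 1
      T(level=0)
      -> return 1
    -> return 3
    T(level=1) -> return 3  (same call as traced above)
  -> return 7
  T(level=2) -> return 7  (same call as traced above)
-> return 15

Final answer: 15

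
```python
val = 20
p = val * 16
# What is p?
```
Trace:
  val=20
  val=20, p=320

Final answer: 320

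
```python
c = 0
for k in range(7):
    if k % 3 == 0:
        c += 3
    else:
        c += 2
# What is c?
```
Trace:
  c=0
  c=3, k=0
  c=5, k=1
  c=7, k=2
  c=10, k=3
  c=12, k=4
  c=14, k=5
  c=17, k=6

Final answer: 17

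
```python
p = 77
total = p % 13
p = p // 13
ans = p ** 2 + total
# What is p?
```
Trace:
  p=77
  p=77, total=12
  p=5, total=12
  p=5, total=12, ans=37

Final answer: 5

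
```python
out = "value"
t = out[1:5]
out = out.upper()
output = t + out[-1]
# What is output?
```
Trace:
  out='value'
  out='value', t='alue'
  out='VALUE', t='alue'
  out='VALUE', t='alue', output='alueE'

Final answer: 'alueE'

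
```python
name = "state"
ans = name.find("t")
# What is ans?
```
Trace:
  name='state'
  name='state', ans=1

Final answer: 1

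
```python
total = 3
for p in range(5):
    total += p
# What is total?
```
Trace:
  total=3
  total=3, p=0
  total=4, p=1
  total=6, p=2
  total=9, p=3
  total=13, p=4

Final answer: 13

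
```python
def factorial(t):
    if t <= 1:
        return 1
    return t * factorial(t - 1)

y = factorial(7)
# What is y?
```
Call trace:
factorial(t=7)
  factorial(t=6)
    factorial(t=5)
      factorial(t=4)
        factorial(t=3)
          factorial(t=2)
            factorial(t=1)
            -> return 1
          -> return 2
        -> return 6
      -> return 24
    -> return 120
  -> return 720
-> return 5040

Final answer: 5040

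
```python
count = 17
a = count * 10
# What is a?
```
Trace:
  count=17
  count=17, a=170

Final answer: 170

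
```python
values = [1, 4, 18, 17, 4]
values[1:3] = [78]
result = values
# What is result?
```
Trace:
  values=[1, 4, 18, 17, 4]
  values=[1, 78, 17, 4]
  values=[1, 78, 17, 4], result=[1, 78, 17, 4]

Final answer: [1, 78, 17, 4]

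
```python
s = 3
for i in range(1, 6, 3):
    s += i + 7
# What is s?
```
Trace:
  s=3
  s=11, i=1
  s=22, i=4

Final answer: 22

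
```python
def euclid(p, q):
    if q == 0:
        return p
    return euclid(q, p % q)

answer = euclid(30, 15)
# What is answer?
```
Call trace:
euclid(p=30, q=15)
  euclid(p=15, q=0)
  -> return 15
-> return 15

Final answer: 15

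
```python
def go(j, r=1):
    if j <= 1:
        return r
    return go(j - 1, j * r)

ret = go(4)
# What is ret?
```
Call trace:
go(j=4, r=1)
  go(j=3, r=4)
    go(j=2, r=12)
      go(j=1, r=24)
      -> return 24
    -> return 24
  -> return 24
-> return 24

Final answer: 24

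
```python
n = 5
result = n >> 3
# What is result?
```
Trace:
  n=5
  n=5, result=0

Final answer: 0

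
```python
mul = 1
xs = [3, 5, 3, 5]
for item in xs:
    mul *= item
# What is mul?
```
Trace:
  mul=1
  mul=3, item=3
  mul=15, item=5
  mul=45, item=3
  mul=225, item=5

Final answer: 225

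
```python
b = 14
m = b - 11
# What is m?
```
Trace:
  b=14
  b=14, m=3

Final answer: 3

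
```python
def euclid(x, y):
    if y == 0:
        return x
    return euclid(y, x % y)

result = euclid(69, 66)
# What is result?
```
Call trace:
euclid(x=69, y=66)
  euclid(x=66, y=3)
    euclid(x=3, y=0)
    -> return 3
  -> return 3
-> return 3

Final answer: 3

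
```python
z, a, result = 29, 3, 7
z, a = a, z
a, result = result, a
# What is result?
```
Trace:
  z=29, a=3, result=7
  z=3, a=29, result=7
  z=3, a=7, result=29

Final answer: 29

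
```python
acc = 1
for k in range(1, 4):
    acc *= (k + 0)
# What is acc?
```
Trace:
  acc=1
  acc=1, k=1
  acc=2, k=2
  acc=6, k=3

Final answer: 6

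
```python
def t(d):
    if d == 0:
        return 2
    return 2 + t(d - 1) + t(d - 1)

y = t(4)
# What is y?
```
Call trace (a repeated sub-call is expanded the first time; later identical calls just restate its return value):
t(d=4)
  t(d=3)
    t(d=2)
      t(d=1)
        t(d=0)
        -> return 2
        t(d=0)
        -> return 2
      -> return 6
      t(d=1) -> return 6  (same call as traced above)
    -> return 14
    t(d=2) -> return 14  (same call as traced above)
  -> return 30
  t(d=3) -> return 30  (same call as traced above)
-> return 62

Final answer: 62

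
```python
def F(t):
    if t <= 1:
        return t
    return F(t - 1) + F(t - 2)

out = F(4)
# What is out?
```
Call trace (a repeated sub-call is expanded the first time; later identical calls just restate its return value):
F(t=4)
  F(t=3)
    F(t=2)
      F(t=1)
      -> return 1
      F(t=0)
      -> return 0
    -> return 1
    F(t=1)
    -> return 1
  -> return 2
  F(t=2) -> return 1  (same call as traced above)
-> return 3

Final answer: 3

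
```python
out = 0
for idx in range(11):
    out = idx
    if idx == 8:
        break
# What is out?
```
Trace:
  out=0
  out=0, idx=0
  out=1, idx=1
  out=2, idx=2
  out=3, idx=3
  out=4, idx=4
  out=5, idx=5
  out=6, idx=6
  out=7, idx=7
  out=8, idx=8

Final answer: 8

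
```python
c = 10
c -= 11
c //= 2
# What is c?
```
Trace:
  c=10
  c=-1
  c=-1

Final answer: -1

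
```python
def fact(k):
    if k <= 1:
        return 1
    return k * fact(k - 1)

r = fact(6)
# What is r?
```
Call trace:
fact(k=6)
  fact(k=5)
    fact(k=4)
      fact(k=3)
        fact(k=2)
          fact(k=1)
          -> return 1
        -> return 2
      -> return 6
    -> return 24
  -> return 120
-> return 720

Final answer: 720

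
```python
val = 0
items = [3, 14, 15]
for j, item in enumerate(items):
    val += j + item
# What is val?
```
Trace:
  val=0
  val=3, j=0, item=3
  val=18, j=1, item=14
  val=35, j=2, item=15

Final answer: 35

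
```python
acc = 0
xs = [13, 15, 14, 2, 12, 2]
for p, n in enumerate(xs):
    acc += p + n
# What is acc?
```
Trace:
  acc=0
  acc=13, p=0, n=13
  acc=29, p=1, n=15
  acc=45, p=2, n=14
  acc=50, p=3, n=2
  acc=66, p=4, n=12
  acc=73, p=5, n=2

Final answer: 73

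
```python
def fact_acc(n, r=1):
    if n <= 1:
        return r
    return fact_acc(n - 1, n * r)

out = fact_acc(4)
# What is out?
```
Call trace:
fact_acc(n=4, r=1)
  fact_acc(n=3, r=4)
    fact_acc(n=2, r=12)
      fact_acc(n=1, r=24)
      -> return 24
    -> return 24
  -> return 24
-> return 24

Final answer: 24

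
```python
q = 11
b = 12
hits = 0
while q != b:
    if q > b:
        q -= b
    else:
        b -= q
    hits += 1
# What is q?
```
Trace:
  q=11
  q=11, b=12
  q=11, b=12, hits=0
  q=11, b=1, hits=1
  q=10, b=1, hits=2
  q=9, b=1, hits=3
  q=8, b=1, hits=4
  q=7, b=1, hits=5
  q=6, b=1, hits=6
  q=5, b=1, hits=7
  q=4, b=1, hits=8
  q=3, b=1, hits=9
  q=2, b=1, hits=10
  q=1, b=1, hits=11

Final answer: 1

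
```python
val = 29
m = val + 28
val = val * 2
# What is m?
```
Trace:
  val=29
  val=29, m=57
  val=58, m=57

Final answer: 57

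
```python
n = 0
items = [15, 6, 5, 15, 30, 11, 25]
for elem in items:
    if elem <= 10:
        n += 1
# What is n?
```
Trace:
  n=0
  n=0, elem=15
  n=1, elem=6
  n=2, elem=5
  n=2, elem=15
  n=2, elem=30
  n=2, elem=11
  n=2, elem=25

Final answer: 2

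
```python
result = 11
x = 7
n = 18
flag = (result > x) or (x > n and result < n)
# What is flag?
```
Trace:
  result=11
  result=11, x=7
  result=11, x=7, n=18
  result=11, x=7, n=18, flag=True

Final answer: True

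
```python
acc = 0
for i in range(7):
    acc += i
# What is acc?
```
Trace:
  acc=0
  acc=0, i=0
  acc=1, i=1
  acc=3, i=2
  acc=6, i=3
  acc=10, i=4
  acc=15, i=5
  acc=21, i=6

Final answer: 21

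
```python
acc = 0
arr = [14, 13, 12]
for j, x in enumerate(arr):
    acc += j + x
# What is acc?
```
Trace:
  acc=0
  acc=14, j=0, x=14
  acc=28, j=1, x=13
  acc=42, j=2, x=12

Final answer: 42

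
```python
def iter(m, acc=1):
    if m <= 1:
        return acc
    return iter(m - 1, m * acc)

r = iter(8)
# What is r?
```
Call trace:
iter(m=8, acc=1)
  iter(m=7, acc=8)
    iter(m=6, acc=56)
      iter(m=5, acc=336)
        iter(m=4, acc=1680)
          iter(m=3, acc=6720)
            iter(m=2, acc=20160)
              iter(m=1, acc=40320)
              -> return 40320
            -> return 40320
          -> return 40320
        -> return 40320
      -> return 40320
    -> return 40320
  -> return 40320
-> return 40320

Final answer: 40320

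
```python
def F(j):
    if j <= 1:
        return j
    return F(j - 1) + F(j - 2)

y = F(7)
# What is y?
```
Call trace (a repeated sub-call is expanded the first time; later identical calls just restate its return value):
F(j=7)
  F(j=6)
    F(j=5)
      F(j=4)
        F(j=3)
          F(j=2)
            F(j=1)
            -> return 1
            F(j=0)
            -> return 0
          -> return 1
          F(j=1)
          -> return 1
        -> return 2
        F(j=2) -> return 1  (same call as traced above)
      -> return 3
      F(j=3) -> return 2  (same call as traced above)
    -> return 5
    F(j=4) -> return 3  (same call as traced above)
  -> return 8
  F(j=5) -> return 5  (same call as traced above)
-> return 13

Final answer: 13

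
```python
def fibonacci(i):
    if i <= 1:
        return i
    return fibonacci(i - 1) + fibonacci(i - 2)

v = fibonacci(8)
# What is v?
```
Call trace (a repeated sub-call is expanded the first time; later identical calls just restate its return value):
fibonacci(i=8)
  fibonacci(i=7)
    fibonacci(i=6)
      fibonacci(i=5)
        fibonacci(i=4)
          fibonacci(i=3)
            fibonacci(i=2)
              fibonacci(i=1)
              -> return 1
              fibonacci(i=0)
              -> return 0
            -> return 1
            fibonacci(i=1)
            -> return 1
          -> return 2
          fibonacci(i=2) -> return 1  (same call as traced above)
        -> return 3
        fibonacci(i=3) -> return 2  (same call as traced above)
      -> return 5
      fibonacci(i=4) -> return 3  (same call as traced above)
    -> return 8
    fibonacci(i=5) -> return 5  (same call as traced above)
  -> return 13
  fibonacci(i=6) -> return 8  (same call as traced above)
-> return 21

Final answer: 21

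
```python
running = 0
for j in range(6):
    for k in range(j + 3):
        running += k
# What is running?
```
Trace:
  running=0
  running=0, j=0, k=0
  running=1, j=0, k=1
  running=3, j=0, k=2
  running=3, j=1, k=0
  running=4, j=1, k=1
  running=6, j=1, k=2
  running=9, j=1, k=3
  running=9, j=2, k=0
  running=10, j=2, k=1
  running=12, j=2, k=2
  running=15, j=2, k=3
  running=19, j=2, k=4
  running=19, j=3, k=0
  running=20, j=3, k=1
  running=22, j=3, k=2
  running=25, j=3, k=3
  running=29, j=3, k=4
  running=34, j=3, k=5
  running=34, j=4, k=0
  running=35, j=4, k=1
  running=37, j=4, k=2
  running=40, j=4, k=3
  running=44, j=4, k=4
  running=49, j=4, k=5
  running=55, j=4, k=6
  running=55, j=5, k=0
  running=56, j=5, k=1
  running=58, j=5, k=2
  running=61, j=5, k=3
  running=65, j=5, k=4
  running=70, j=5, k=5
  running=76, j=5, k=6
  running=83, j=5, k=7

Final answer: 83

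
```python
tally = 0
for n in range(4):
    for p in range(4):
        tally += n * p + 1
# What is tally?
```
Trace:
  tally=0
  tally=1, n=0, p=0
  tally=2, n=0, p=1
  tally=3, n=0, p=2
  tally=4, n=0, p=3
  tally=5, n=1, p=0
  tally=7, n=1, p=1
  tally=10, n=1, p=2
  tally=14, n=1, p=3
  tally=15, n=2, p=0
  tally=18, n=2, p=1
  tally=23, n=2, p=2
  tally=30, n=2, p=3
  tally=31, n=3, p=0
  tally=35, n=3, p=1
  tally=42, n=3, p=2
  tally=52, n=3, p=3

Final answer: 52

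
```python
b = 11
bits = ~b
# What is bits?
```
Trace:
  b=11
  b=11, bits=-12

Final answer: -12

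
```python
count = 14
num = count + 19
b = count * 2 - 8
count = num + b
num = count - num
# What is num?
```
Trace:
  count=14
  count=14, num=33
  count=14, num=33, b=20
  count=53, num=33, b=20
  count=53, num=20, b=20

Final answer: 20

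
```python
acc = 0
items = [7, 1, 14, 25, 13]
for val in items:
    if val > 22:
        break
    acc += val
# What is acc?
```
Trace:
  acc=0
  acc=7, val=7
  acc=8, val=1
  acc=22, val=14
  acc=22, val=25

Final answer: 22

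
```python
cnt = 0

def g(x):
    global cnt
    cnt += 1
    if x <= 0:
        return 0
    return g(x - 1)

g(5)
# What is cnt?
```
Call trace:
g(x=5)
  g(x=4)
    g(x=3)
      g(x=2)
        g(x=1)
          g(x=0)
          -> return 0
        -> return 0
      -> return 0
    -> return 0
  -> return 0
-> return 0

cnt is incremented once per call. g is entered once for each x = 5, 4, 3, 2, 1, 0 (the x <= 0 call returns without recursing), i.e. 5 + 1 calls.
cnt = 6

Final answer: 6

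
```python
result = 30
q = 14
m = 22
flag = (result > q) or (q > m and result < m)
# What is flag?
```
Trace:
  result=30
  result=30, q=14
  result=30, q=14, m=22
  result=30, q=14, m=22, flag=True

Final answer: True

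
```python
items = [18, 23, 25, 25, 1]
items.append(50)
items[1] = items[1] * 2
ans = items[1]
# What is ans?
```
Trace:
  items=[18, 23, 25, 25, 1]
  items=[18, 23, 25, 25, 1, 50]
  items=[18, 46, 25, 25, 1, 50]
  items=[18, 46, 25, 25, 1, 50], ans=46

Final answer: 46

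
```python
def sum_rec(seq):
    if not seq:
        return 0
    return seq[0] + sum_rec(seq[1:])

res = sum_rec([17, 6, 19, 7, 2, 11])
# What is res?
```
Call trace:
sum_rec(seq=[17, 6, 19, 7, 2, 11])
  sum_rec(seq=[6, 19, 7, 2, 11])
    sum_rec(seq=[19, 7, 2, 11])
      sum_rec(seq=[7, 2, 11])
        sum_rec(seq=[2, 11])
          sum_rec(seq=[11])
            sum_rec(seq=[])
            -> return 0
          -> return 11
        -> return 13
      -> return 20
    -> return 39
  -> return 45
-> return 62

Final answer: 62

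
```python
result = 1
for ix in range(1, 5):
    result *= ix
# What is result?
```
Trace:
  result=1
  result=1, ix=1
  result=2, ix=2
  result=6, ix=3
  result=24, ix=4

Final answer: 24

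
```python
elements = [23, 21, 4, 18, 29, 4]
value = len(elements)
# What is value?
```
Trace:
  elements=[23, 21, 4, 18, 29, 4]
  elements=[23, 21, 4, 18, 29, 4], value=6

Final answer: 6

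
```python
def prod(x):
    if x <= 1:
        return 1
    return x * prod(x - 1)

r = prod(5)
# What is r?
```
Call trace:
prod(x=5)
  prod(x=4)
    prod(x=3)
      prod(x=2)
        prod(x=1)
        -> return 1
      -> return 2
    -> return 6
  -> return 24
-> return 120

Final answer: 120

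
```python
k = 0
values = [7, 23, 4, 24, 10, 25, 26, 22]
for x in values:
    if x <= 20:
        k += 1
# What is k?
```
Trace:
  k=0
  k=1, x=7
  k=1, x=23
  k=2, x=4
  k=2, x=24
  k=3, x=10
  k=3, x=25
  k=3, x=26
  k=3, x=22

Final answer: 3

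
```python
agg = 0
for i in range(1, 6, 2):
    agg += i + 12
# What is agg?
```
Trace:
  agg=0
  agg=13, i=1
  agg=28, i=3
  agg=45, i=5

Final answer: 45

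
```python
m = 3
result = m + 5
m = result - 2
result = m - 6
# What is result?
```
Trace:
  m=3
  m=3, result=8
  m=6, result=8
  m=6, result=0

Final answer: 0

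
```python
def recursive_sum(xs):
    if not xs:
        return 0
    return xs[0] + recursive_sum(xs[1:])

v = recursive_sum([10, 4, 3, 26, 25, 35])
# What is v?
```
Call trace:
recursive_sum(xs=[10, 4, 3, 26, 25, 35])
  recursive_sum(xs=[4, 3, 26, 25, 35])
    recursive_sum(xs=[3, 26, 25, 35])
      recursive_sum(xs=[26, 25, 35])
        recursive_sum(xs=[25, 35])
          recursive_sum(xs=[35])
            recursive_sum(xs=[])
            -> return 0
          -> return 35
        -> return 60
      -> return 86
    -> return 89
  -> return 93
-> return 103

Final answer: 103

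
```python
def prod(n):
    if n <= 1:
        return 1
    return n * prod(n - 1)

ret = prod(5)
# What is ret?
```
Call trace:
prod(n=5)
  prod(n=4)
    prod(n=3)
      prod(n=2)
        prod(n=1)
        -> return 1
      -> return 2
    -> return 6
  -> return 24
-> return 120

Final answer: 120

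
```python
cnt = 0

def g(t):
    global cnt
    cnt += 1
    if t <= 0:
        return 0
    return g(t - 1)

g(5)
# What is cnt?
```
Call trace:
g(t=5)
  g(t=4)
    g(t=3)
      g(t=2)
        g(t=1)
          g(t=0)
          -> return 0
        -> return 0
      -> return 0
    -> return 0
  -> return 0
-> return 0

cnt is incremented once per call. g is entered once for each t = 5, 4, 3, 2, 1, 0 (the t <= 0 call returns without recursing), i.e. 5 + 1 calls.
cnt = 6

Final answer: 6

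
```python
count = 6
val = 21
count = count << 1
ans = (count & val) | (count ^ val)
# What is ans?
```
Trace:
  count=6
  count=6, val=21
  count=12, val=21
  count=12, val=21, ans=29

Final answer: 29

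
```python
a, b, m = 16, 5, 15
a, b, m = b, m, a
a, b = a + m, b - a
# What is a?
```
Trace:
  a=16, b=5, m=15
  a=5, b=15, m=16
  a=21, b=10, m=16

Final answer: 21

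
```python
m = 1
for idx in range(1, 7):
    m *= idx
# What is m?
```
Trace:
  m=1
  m=1, idx=1
  m=2, idx=2
  m=6, idx=3
  m=24, idx=4
  m=120, idx=5
  m=720, idx=6

Final answer: 720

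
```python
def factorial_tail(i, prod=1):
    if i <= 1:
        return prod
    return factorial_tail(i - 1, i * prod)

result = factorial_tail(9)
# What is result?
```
Call trace:
factorial_tail(i=9, prod=1)
  factorial_tail(i=8, prod=9)
    factorial_tail(i=7, prod=72)
      factorial_tail(i=6, prod=504)
        factorial_tail(i=5, prod=3024)
          factorial_tail(i=4, prod=15120)
            factorial_tail(i=3, prod=60480)
              factorial_tail(i=2, prod=181440)
                factorial_tail(i=1, prod=362880)
                -> return 362880
              -> return 362880
            -> return 362880
          -> return 362880
        -> return 362880
      -> return 362880
    -> return 362880
  -> return 362880
-> return 362880

Final answer: 362880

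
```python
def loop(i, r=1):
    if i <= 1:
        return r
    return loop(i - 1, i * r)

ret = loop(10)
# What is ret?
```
Call trace:
loop(i=10, r=1)
  loop(i=9, r=10)
    loop(i=8, r=90)
      loop(i=7, r=720)
        loop(i=6, r=5040)
          loop(i=5, r=30240)
            loop(i=4, r=151200)
              loop(i=3, r=604800)
                loop(i=2, r=1814400)
                  loop(i=1, r=3628800)
                  -> return 3628800
                -> return 3628800
              -> return 3628800
            -> return 3628800
          -> return 3628800
        -> return 3628800
      -> return 3628800
    -> return 3628800
  -> return 3628800
-> return 3628800

Final answer: 3628800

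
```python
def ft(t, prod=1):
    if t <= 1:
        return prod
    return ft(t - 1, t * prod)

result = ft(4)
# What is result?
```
Call trace:
ft(t=4, prod=1)
  ft(t=3, prod=4)
    ft(t=2, prod=12)
      ft(t=1, prod=24)
      -> return 24
    -> return 24
  -> return 24
-> return 24

Final answer: 24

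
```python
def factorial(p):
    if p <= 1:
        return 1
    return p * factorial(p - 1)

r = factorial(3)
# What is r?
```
Call trace:
factorial(p=3)
  factorial(p=2)
    factorial(p=1)
    -> return 1
  -> return 2
-> return 6

Final answer: 6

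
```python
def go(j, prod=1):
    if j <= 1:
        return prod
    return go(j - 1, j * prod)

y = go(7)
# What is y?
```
Call trace:
go(j=7, prod=1)
  go(j=6, prod=7)
    go(j=5, prod=42)
      go(j=4, prod=210)
        go(j=3, prod=840)
          go(j=2, prod=2520)
            go(j=1, prod=5040)
            -> return 5040
          -> return 5040
        -> return 5040
      -> return 5040
    -> return 5040
  -> return 5040
-> return 5040

Final answer: 5040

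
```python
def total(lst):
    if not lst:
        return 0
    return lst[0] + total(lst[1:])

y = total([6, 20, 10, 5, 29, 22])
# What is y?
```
Call trace:
total(lst=[6, 20, 10, 5, 29, 22])
  total(lst=[20, 10, 5, 29, 22])
    total(lst=[10, 5, 29, 22])
      total(lst=[5, 29, 22])
        total(lst=[29, 22])
          total(lst=[22])
            total(lst=[])
            -> return 0
          -> return 22
        -> return 51
      -> return 56
    -> return 66
  -> return 86
-> return 92

Final answer: 92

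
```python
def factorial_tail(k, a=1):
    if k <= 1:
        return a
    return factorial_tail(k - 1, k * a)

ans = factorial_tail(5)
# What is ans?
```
Call trace:
factorial_tail(k=5, a=1)
  factorial_tail(k=4, a=5)
    factorial_tail(k=3, a=20)
      factorial_tail(k=2, a=60)
        factorial_tail(k=1, a=120)
        -> return 120
      -> return 120
    -> return 120
  -> return 120
-> return 120

Final answer: 120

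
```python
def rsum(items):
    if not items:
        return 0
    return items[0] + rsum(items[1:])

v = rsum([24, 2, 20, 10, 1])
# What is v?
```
Call trace:
rsum(items=[24, 2, 20, 10, 1])
  rsum(items=[2, 20, 10, 1])
    rsum(items=[20, 10, 1])
      rsum(items=[10, 1])
        rsum(items=[1])
          rsum(items=[])
          -> return 0
        -> return 1
      -> return 11
    -> return 31
  -> return 33
-> return 57

Final answer: 57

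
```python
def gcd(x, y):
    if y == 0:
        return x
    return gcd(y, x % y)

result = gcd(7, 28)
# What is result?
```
Call trace:
gcd(x=7, y=28)
  gcd(x=28, y=7)
    gcd(x=7, y=0)
    -> return 7
  -> return 7
-> return 7

Final answer: 7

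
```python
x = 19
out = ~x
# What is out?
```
Trace:
  x=19
  x=19, out=-20

Final answer: -20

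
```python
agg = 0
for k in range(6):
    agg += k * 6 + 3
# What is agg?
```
Trace:
  agg=0
  agg=3, k=0
  agg=12, k=1
  agg=27, k=2
  agg=48, k=3
  agg=75, k=4
  agg=108, k=5

Final answer: 108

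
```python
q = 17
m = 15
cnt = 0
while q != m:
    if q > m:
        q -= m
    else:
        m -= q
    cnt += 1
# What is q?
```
Trace:
  q=17
  q=17, m=15
  q=17, m=15, cnt=0
  q=2, m=15, cnt=1
  q=2, m=13, cnt=2
  q=2, m=11, cnt=3
  q=2, m=9, cnt=4
  q=2, m=7, cnt=5
  q=2, m=5, cnt=6
  q=2, m=3, cnt=7
  q=2, m=1, cnt=8
  q=1, m=1, cnt=9

Final answer: 1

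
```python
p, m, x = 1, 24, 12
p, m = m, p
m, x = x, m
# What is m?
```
Trace:
  p=1, m=24, x=12
  p=24, m=1, x=12
  p=24, m=12, x=1

Final answer: 12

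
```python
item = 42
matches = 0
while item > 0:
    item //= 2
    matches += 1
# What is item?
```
Trace:
  item=42
  item=42, matches=0
  item=21, matches=1
  item=10, matches=2
  item=5, matches=3
  item=2, matches=4
  item=1, matches=5
  item=0, matches=6

Final answer: 0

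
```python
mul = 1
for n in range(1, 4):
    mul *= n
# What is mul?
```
Trace:
  mul=1
  mul=1, n=1
  mul=2, n=2
  mul=6, n=3

Final answer: 6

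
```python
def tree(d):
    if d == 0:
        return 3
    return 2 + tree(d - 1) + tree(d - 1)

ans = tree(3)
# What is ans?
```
Call trace (a repeated sub-call is expanded the first time; later identical calls just restate its return value):
tree(d=3)
  tree(d=2)
    tree(d=1)
      tree(d=0)
      -> return 3
      tree(d=0)
      -> return 3
    -> return 8
    tree(d=1) -> return 8  (same call as traced above)
  -> return 18
  tree(d=2) -> return 18  (same call as traced above)
-> return 38

Final answer: 38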